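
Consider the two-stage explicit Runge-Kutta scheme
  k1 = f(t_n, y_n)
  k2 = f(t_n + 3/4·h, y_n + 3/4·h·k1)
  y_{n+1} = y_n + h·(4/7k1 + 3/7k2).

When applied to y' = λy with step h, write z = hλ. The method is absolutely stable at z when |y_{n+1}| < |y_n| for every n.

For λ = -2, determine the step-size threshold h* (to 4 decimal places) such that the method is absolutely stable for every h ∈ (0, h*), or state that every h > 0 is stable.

(-3.1111,0); λ=-2 ⇒ h* = (28/9)/2 = 1.5556.

Test eqn y'=λy, z=hλ:
  k1=λy_n ⇒ h·k1=z·y_n;  k2=λ(1+3/4z)y_n ⇒ h·k2=z(1+3/4z)y_n
  y_{n+1}/y_n = 1 + 4/7z + 3/7z(1+3/4z) = 1 + z + 9/28z²
  Hence R(z) = 1 + z + 9/28z².

Find x<0 with |R(x)|<1.
x=-0.79: |R|=0.4106
R=1: x+9/28x²=0 ⇒ x=−28/9=-3.1111; min R=1−1/(4·9/28)=0.2222>−1
Confirm numerically:
  x=-2.835: |R|=0.74839 <1
  x=-2.273: |R|=0.38767 <1
  x=-2.226: |R|=0.36670 <1
  x=-3.613: |R|=1.58285 >1
  x=-3.349: |R|=1.25608 >1
Interval (-3.1111, 0).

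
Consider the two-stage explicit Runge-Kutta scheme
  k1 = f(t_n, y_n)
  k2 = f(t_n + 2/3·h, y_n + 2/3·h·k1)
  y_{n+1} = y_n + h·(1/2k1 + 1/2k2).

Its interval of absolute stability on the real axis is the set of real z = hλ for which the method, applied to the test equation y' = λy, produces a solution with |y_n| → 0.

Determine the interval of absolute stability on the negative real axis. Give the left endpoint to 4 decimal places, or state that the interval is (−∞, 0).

On y'=λy, z=hλ:
  k1=λy_n ⇒ h·k1=z·y_n;  k2=λ(1+2/3z)y_n ⇒ h·k2=z(1+2/3z)y_n
  y_{n+1}/y_n = 1 + 1/2z + 1/2z(1+2/3z) = 1 + z + 1/3z²
  so R(z) = 1 + z + 1/3z².

Solve |R(x)|<1 on ℝ⁻.
x=-0.35: |R|=0.6908
R=1: x+1/3x²=0 ⇒ x=−3=-3.0000; min R=1−1/(4·1/3)=0.2500>−1
Confirm numerically:
  x=-2.934: |R|=0.93545 <1
  x=-2.478: |R|=0.56883 <1
  x=-2.347: |R|=0.48914 <1
  x=-3.402: |R|=1.45587 >1
  x=-3.046: |R|=1.04671 >1
So |R|<1 on (-3.0000, 0).

z∈(-3.0000,0).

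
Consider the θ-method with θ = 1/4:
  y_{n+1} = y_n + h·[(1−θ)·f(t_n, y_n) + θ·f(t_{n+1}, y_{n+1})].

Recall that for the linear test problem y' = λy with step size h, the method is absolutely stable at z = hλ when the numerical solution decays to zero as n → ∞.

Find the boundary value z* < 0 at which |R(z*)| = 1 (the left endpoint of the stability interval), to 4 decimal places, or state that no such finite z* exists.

z* = -4.0000.

Test eqn y'=λy, z=hλ:
  y_{n+1} = y_n + z·[3/4·y_n + 1/4·y_{n+1}] ⇒ (1 − 1/4z)y_{n+1} = (1 + 3/4z)y_n
  R(z) = (1 + 3/4z)/(1 − 1/4z).

Solve |R(x)|<1 on ℝ⁻.
x=-1.47: |R|=0.0750
R=−1: 1+3/4x = −1+1/4x ⇒ -1/2x=2 ⇒ x=2/(-1/2)=-4.0000
Confirm numerically:
  x=-3.765: |R|=0.93947 <1
  x=-1.986: |R|=0.32710 <1
  x=-1.909: |R|=0.29227 <1
  x=-4.543: |R|=1.12712 >1
  x=-4.274: |R|=1.06623 >1
  x=-4.215: |R|=1.05234 >1
Stable set (-4.0000, 0).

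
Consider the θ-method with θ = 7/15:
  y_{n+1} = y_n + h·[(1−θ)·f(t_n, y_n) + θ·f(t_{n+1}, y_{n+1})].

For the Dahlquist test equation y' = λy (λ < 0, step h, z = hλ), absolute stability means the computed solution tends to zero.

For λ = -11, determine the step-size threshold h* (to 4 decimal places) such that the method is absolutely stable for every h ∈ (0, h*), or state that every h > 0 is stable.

On y'=λy, z=hλ:
  y_{n+1} = y_n + z·[8/15·y_n + 7/15·y_{n+1}] ⇒ (1 − 7/15z)y_{n+1} = (1 + 8/15z)y_n
  R(z) = (1 + 8/15z)/(1 − 7/15z).

Boundary: |R(x)|=1, x<0.
x=-1.61: |R|=0.0807
R=−1: 1+8/15x = −1+7/15x ⇒ -1/15x=2 ⇒ x=2/(-1/15)=-30.0000
Confirm numerically:
  x=-18.798: |R|=0.92358 <1
  x=-15.447: |R|=0.88181 <1
  x=-13.298: |R|=0.84547 <1
  x=-30.479: |R|=1.00210 >1
  x=-30.226: |R|=1.00100 >1
  x=-30.152: |R|=1.00067 >1
So |R|<1 on (-30.0000, 0).

(-30.0000,0); λ=-11 ⇒ h* = (30)/11 = 2.7273.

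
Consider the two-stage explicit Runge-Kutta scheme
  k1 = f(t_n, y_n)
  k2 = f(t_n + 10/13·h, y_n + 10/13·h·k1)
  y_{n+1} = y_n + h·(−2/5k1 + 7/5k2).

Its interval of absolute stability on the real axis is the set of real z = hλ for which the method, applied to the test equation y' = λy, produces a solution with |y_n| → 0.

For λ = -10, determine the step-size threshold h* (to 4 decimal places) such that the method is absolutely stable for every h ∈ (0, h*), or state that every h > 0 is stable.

(-0.9286,0); λ=-10 ⇒ h* = (13/14)/10 = 0.0929.

Test eqn y'=λy, z=hλ:
  k1=λy_n ⇒ h·k1=z·y_n;  k2=λ(1+10/13z)y_n ⇒ h·k2=z(1+10/13z)y_n
  y_{n+1}/y_n = 1 − 2/5z + 7/5z(1+10/13z) = 1 + z + 14/13z²
  so R(z) = 1 + z + 14/13z².

Solve |R(x)|<1 on ℝ⁻.
x=-0.87: |R|=0.9451
R=1: x+14/13x²=0 ⇒ x=−13/14=-0.9286; min R=1−1/(4·14/13)=0.7679>−1
Confirm numerically:
  x=-0.841: |R|=0.92069 <1
  x=-0.770: |R|=0.86851 <1
  x=-0.575: |R|=0.78106 <1
  x=-0.396: |R|=0.77288 <1
  x=-1.244: |R|=1.42258 >1
  x=-1.091: |R|=1.19084 >1
  x=-1.070: |R|=1.16297 >1
Stable set (-0.9286, 0).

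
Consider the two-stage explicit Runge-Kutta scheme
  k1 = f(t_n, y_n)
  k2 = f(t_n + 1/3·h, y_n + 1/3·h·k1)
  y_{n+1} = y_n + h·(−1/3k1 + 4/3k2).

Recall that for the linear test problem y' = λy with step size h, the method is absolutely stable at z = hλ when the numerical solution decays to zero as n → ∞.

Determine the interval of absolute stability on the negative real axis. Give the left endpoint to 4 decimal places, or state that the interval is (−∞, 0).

With y'=λy (z=hλ):
  k1=λy_n ⇒ h·k1=z·y_n;  k2=λ(1+1/3z)y_n ⇒ h·k2=z(1+1/3z)y_n
  y_{n+1}/y_n = 1 − 1/3z + 4/3z(1+1/3z) = 1 + z + 4/9z²
  R(z) = 1 + z + 4/9z².

Boundary: |R(x)|=1, x<0.
x=-0.3: |R|=0.7400
R=1: x+4/9x²=0 ⇒ x=−9/4=-2.2500; min R=1−1/(4·4/9)=0.4375>−1
Confirm numerically:
  x=-1.670: |R|=0.56951 <1
  x=-1.568: |R|=0.52472 <1
  x=-1.156: |R|=0.43793 <1
  x=-0.938: |R|=0.45304 <1
  x=-2.700: |R|=1.54000 >1
  x=-2.328: |R|=1.08070 >1
So |R|<1 on (-2.2500, 0).

z∈(-2.2500,0).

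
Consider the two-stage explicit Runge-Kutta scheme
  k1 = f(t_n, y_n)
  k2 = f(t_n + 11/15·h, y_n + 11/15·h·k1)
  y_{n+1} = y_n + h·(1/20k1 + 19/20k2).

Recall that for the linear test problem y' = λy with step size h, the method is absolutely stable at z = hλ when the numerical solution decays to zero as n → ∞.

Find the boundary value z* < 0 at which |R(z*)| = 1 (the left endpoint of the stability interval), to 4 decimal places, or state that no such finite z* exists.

Set f=λy, z=hλ:
  k1=λy_n ⇒ h·k1=z·y_n;  k2=λ(1+11/15z)y_n ⇒ h·k2=z(1+11/15z)y_n
  y_{n+1}/y_n = 1 + 1/20z + 19/20z(1+11/15z) = 1 + z + 209/300z²
  Hence R(z) = 1 + z + 209/300z².

Find x<0 with |R(x)|<1.
x=-1.01: |R|=0.7007
R=1: x+209/300x²=0 ⇒ x=−300/209=-1.4354; min R=1−1/(4·209/300)=0.6411>−1
Confirm numerically:
  x=-1.081: |R|=0.73310 <1
  x=-1.058: |R|=0.72182 <1
  x=-1.019: |R|=0.70439 <1
  x=-0.670: |R|=0.64273 <1
  x=-1.809: |R|=1.47083 >1
  x=-1.660: |R|=1.25973 >1
So |R|<1 on (-1.4354, 0).

z* = -1.4354.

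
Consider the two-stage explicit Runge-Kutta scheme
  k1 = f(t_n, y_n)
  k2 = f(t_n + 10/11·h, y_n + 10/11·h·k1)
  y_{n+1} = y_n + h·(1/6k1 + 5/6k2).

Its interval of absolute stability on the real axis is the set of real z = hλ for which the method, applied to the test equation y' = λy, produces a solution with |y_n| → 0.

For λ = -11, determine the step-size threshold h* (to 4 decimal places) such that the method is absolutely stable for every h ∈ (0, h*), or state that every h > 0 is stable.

With y'=λy (z=hλ):
  k1=λy_n ⇒ h·k1=z·y_n;  k2=λ(1+10/11z)y_n ⇒ h·k2=z(1+10/11z)y_n
  y_{n+1}/y_n = 1 + 1/6z + 5/6z(1+10/11z) = 1 + z + 25/33z²
  ⇒ R(z) = 1 + z + 25/33z².

Find x<0 with |R(x)|<1.
x=-1.74: |R|=1.5536
R=1: x+25/33x²=0 ⇒ x=−33/25=-1.3200; min R=1−1/(4·25/33)=0.6700>−1
Confirm numerically:
  x=-1.267: |R|=0.94913 <1
  x=-1.221: |R|=0.90843 <1
  x=-1.016: |R|=0.76601 <1
  x=-0.935: |R|=0.72729 <1
  x=-1.832: |R|=1.71059 >1
  x=-1.805: |R|=1.66320 >1
  x=-1.804: |R|=1.66147 >1
Interval (-1.3200, 0).

(-1.3200,0); λ=-11 ⇒ h* = (33/25)/11 = 0.1200.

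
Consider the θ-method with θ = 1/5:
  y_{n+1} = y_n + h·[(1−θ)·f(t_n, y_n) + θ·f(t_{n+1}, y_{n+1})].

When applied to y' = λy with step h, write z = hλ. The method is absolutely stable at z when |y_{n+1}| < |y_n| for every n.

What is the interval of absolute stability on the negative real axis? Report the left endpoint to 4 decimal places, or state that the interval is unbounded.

Set f=λy, z=hλ:
  y_{n+1} = y_n + z·[4/5·y_n + 1/5·y_{n+1}] ⇒ (1 − 1/5z)y_{n+1} = (1 + 4/5z)y_n
  Hence R(z) = (1 + 4/5z)/(1 − 1/5z).

Need |R(x)|<1, x<0.
x=-0.37: |R|=0.6555
R=−1: 1+4/5x = −1+1/5x ⇒ -3/5x=2 ⇒ x=2/(-3/5)=-3.3333
Confirm numerically:
  x=-3.022: |R|=0.88357 <1
  x=-1.905: |R|=0.37944 <1
  x=-1.622: |R|=0.22471 <1
  x=-1.529: |R|=0.17093 <1
  x=-3.790: |R|=1.15586 >1
  x=-3.706: |R|=1.12842 >1
  x=-3.427: |R|=1.03335 >1
So |R|<1 on (-3.3333, 0).

(-3.3333, 0).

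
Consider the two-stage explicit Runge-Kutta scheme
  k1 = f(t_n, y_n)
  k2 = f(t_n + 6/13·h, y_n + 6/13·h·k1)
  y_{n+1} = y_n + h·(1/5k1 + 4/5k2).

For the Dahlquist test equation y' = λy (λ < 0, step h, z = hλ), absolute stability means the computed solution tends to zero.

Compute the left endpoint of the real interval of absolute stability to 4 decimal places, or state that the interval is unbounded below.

left endpoint -2.7083.

With y'=λy (z=hλ):
  k1=λy_n ⇒ h·k1=z·y_n;  k2=λ(1+6/13z)y_n ⇒ h·k2=z(1+6/13z)y_n
  y_{n+1}/y_n = 1 + 1/5z + 4/5z(1+6/13z) = 1 + z + 24/65z²
  ⇒ R(z) = 1 + z + 24/65z².

Need |R(x)|<1, x<0.
x=-1.69: |R|=0.3646
R=1: x+24/65x²=0 ⇒ x=−65/24=-2.7083; min R=1−1/(4·24/65)=0.3229>−1
Confirm numerically:
  x=-2.246: |R|=0.61659 <1
  x=-1.932: |R|=0.44620 <1
  x=-1.531: |R|=0.33446 <1
  x=-1.401: |R|=0.32373 <1
  x=-3.076: |R|=1.41758 >1
  x=-2.958: |R|=1.27268 >1
  x=-2.853: |R|=1.15239 >1
Stable set (-2.7083, 0).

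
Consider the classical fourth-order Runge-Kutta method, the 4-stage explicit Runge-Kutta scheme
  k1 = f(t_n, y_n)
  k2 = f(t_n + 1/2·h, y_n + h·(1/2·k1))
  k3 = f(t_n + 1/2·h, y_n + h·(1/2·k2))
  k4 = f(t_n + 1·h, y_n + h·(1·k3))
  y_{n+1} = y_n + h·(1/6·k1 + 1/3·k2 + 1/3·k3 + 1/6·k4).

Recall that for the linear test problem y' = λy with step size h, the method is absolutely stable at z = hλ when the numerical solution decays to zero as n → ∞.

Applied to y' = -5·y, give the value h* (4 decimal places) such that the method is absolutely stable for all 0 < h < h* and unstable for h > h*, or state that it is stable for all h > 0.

On y'=λy, z=hλ:
  order 4, 4-stage ⇒ R(z)=1+z+z^2/2+z^3/6+z^4/24
  (e.g. R(-0.5)=0.60677, |R|=0.60677)

Need |R(x)|<1, x<0.
x=-0.5: |R|=0.6068
|R(-2.78)|=0.9920 |R(-2.54)|=0.6889 |R(-1.72)|=0.2758
Bisect:
  x_lo=-3.2478 |R|=1.9527  x_hi=-0.3775 |R|=0.6856
  mid=-1.81268 |R|=0.28739 →hi
  mid=-2.53026 |R|=0.67882 →hi
  mid=-2.88905 |R|=1.16804 →lo
  mid=-2.70966 |R|=0.89183 →hi
  mid=-2.79936 |R|=1.02141 →lo
  mid=-2.75451 |R|=0.95457 →hi
  mid=-2.77693 |R|=0.98747 →hi
  mid=-2.78814 |R|=1.00431 →lo
  mid=-2.78254 |R|=0.99585 →hi
  mid=-2.78534 |R|=1.00007 →lo
  ...
  [-2.78534,-2.78517] ⇒ x*=-2.7853
So |R|<1 on (-2.7853, 0).

(-2.7853,0); λ=-5 ⇒ h* = 0.5571.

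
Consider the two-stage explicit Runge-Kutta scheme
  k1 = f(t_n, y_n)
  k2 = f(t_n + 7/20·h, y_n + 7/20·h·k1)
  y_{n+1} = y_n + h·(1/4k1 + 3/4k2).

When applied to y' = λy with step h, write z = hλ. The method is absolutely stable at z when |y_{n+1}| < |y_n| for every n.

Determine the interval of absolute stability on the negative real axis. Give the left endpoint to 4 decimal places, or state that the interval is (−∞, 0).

With y'=λy (z=hλ):
  k1=λy_n ⇒ h·k1=z·y_n;  k2=λ(1+7/20z)y_n ⇒ h·k2=z(1+7/20z)y_n
  y_{n+1}/y_n = 1 + 1/4z + 3/4z(1+7/20z) = 1 + z + 21/80z²
  so R(z) = 1 + z + 21/80z².

Need |R(x)|<1, x<0.
x=-0.97: |R|=0.2770
R=1: x+21/80x²=0 ⇒ x=−80/21=-3.8095; min R=1−1/(4·21/80)=0.0476>−1
Confirm numerically:
  x=-3.138: |R|=0.44685 <1
  x=-2.530: |R|=0.15024 <1
  x=-2.407: |R|=0.11383 <1
  x=-4.378: |R|=1.65331 >1
  x=-4.337: |R|=1.60051 >1
  x=-3.899: |R|=1.09158 >1
So |R|<1 on (-3.8095, 0).

(-3.8095, 0).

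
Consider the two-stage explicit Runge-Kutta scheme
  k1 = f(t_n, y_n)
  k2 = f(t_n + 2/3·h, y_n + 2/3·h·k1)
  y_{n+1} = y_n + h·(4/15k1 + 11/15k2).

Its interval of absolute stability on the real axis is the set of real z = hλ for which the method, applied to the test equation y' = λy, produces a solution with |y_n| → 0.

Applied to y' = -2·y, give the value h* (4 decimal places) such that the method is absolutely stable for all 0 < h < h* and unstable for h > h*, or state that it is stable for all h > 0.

(-2.0455,0); λ=-2 ⇒ h* = (45/22)/2 = 1.0227.

Test eqn y'=λy, z=hλ:
  k1=λy_n ⇒ h·k1=z·y_n;  k2=λ(1+2/3z)y_n ⇒ h·k2=z(1+2/3z)y_n
  y_{n+1}/y_n = 1 + 4/15z + 11/15z(1+2/3z) = 1 + z + 22/45z²
  so R(z) = 1 + z + 22/45z².

Boundary: |R(x)|=1, x<0.
x=-1.67: |R|=0.6935
R=1: x+22/45x²=0 ⇒ x=−45/22=-2.0455; min R=1−1/(4·22/45)=0.4886>−1
Confirm numerically:
  x=-1.840: |R|=0.81518 <1
  x=-1.764: |R|=0.75727 <1
  x=-1.144: |R|=0.49583 <1
  x=-1.083: |R|=0.49041 <1
  x=-2.511: |R|=1.57150 >1
  x=-2.343: |R|=1.34083 >1
Stable set (-2.0455, 0).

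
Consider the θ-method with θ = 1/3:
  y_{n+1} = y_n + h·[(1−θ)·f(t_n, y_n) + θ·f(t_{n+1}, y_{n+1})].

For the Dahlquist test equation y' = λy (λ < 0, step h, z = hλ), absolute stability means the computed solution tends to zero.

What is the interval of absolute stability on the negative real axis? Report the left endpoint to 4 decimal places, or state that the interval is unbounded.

With y'=λy (z=hλ):
  y_{n+1} = y_n + z·[2/3·y_n + 1/3·y_{n+1}] ⇒ (1 − 1/3z)y_{n+1} = (1 + 2/3z)y_n
  R(z) = (1 + 2/3z)/(1 − 1/3z).

Boundary: |R(x)|=1, x<0.
x=-1.62: |R|=0.0519
R=−1: 1+2/3x = −1+1/3x ⇒ -1/3x=2 ⇒ x=2/(-1/3)=-6.0000
Confirm numerically:
  x=-5.470: |R|=0.93743 <1
  x=-3.907: |R|=0.69697 <1
  x=-2.585: |R|=0.38854 <1
  x=-6.476: |R|=1.05023 >1
  x=-6.190: |R|=1.02067 >1
  x=-6.077: |R|=1.00848 >1
So |R|<1 on (-6.0000, 0).

z∈(-6.0000,0).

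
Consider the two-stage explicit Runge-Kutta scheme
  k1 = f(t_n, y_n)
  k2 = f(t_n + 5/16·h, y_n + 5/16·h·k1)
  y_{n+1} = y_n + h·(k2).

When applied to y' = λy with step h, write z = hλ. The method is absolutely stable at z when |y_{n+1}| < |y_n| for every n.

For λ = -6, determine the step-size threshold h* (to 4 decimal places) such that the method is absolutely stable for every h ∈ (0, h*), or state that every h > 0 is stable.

On y'=λy, z=hλ:
  k1=λy_n ⇒ h·k1=z·y_n;  k2=λ(1+5/16z)y_n ⇒ h·k2=z(1+5/16z)y_n
  y_{n+1}/y_n = 1 + z(1+5/16z) = 1 + z + 5/16z²
  R(z) = 1 + z + 5/16z².

Boundary: |R(x)|=1, x<0.
x=-0.35: |R|=0.6883
R=1: x+5/16x²=0 ⇒ x=−16/5=-3.2000; min R=1−1/(4·5/16)=0.2000>−1
Confirm numerically:
  x=-2.399: |R|=0.39950 <1
  x=-2.332: |R|=0.36745 <1
  x=-1.635: |R|=0.20038 <1
  x=-3.745: |R|=1.63782 >1
  x=-3.497: |R|=1.32457 >1
Interval (-3.2000, 0).

(-3.2000,0); λ=-6 ⇒ h* = (16/5)/6 = 0.5333.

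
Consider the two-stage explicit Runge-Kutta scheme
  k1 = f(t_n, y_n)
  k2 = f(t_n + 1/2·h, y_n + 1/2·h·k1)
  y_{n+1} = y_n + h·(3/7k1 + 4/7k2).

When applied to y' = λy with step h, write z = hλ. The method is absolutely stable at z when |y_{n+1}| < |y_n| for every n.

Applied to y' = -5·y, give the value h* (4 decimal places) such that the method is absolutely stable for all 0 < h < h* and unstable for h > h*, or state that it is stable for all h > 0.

(-3.5000,0); λ=-5 ⇒ h* = (7/2)/5 = 0.7000.

On y'=λy, z=hλ:
  k1=λy_n ⇒ h·k1=z·y_n;  k2=λ(1+1/2z)y_n ⇒ h·k2=z(1+1/2z)y_n
  y_{n+1}/y_n = 1 + 3/7z + 4/7z(1+1/2z) = 1 + z + 2/7z²
  Hence R(z) = 1 + z + 2/7z².

Find x<0 with |R(x)|<1.
x=-0.73: |R|=0.4223
R=1: x+2/7x²=0 ⇒ x=−7/2=-3.5000; min R=1−1/(4·2/7)=0.1250>−1
Confirm numerically:
  x=-3.436: |R|=0.93717 <1
  x=-3.343: |R|=0.85004 <1
  x=-2.783: |R|=0.42988 <1
  x=-1.750: |R|=0.12500 <1
  x=-3.756: |R|=1.27472 >1
  x=-3.618: |R|=1.12198 >1
  x=-3.553: |R|=1.05380 >1
Stable set (-3.5000, 0).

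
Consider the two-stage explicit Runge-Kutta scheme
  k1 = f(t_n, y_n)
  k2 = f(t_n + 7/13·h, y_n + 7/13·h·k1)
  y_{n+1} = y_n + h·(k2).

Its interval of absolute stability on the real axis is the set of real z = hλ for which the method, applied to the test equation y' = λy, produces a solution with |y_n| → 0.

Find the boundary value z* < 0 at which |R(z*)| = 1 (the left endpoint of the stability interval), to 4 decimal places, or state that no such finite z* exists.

With y'=λy (z=hλ):
  k1=λy_n ⇒ h·k1=z·y_n;  k2=λ(1+7/13z)y_n ⇒ h·k2=z(1+7/13z)y_n
  y_{n+1}/y_n = 1 + z(1+7/13z) = 1 + z + 7/13z²
  ⇒ R(z) = 1 + z + 7/13z².

Need |R(x)|<1, x<0.
x=-1.65: |R|=0.8160
R=1: x+7/13x²=0 ⇒ x=−13/7=-1.8571; min R=1−1/(4·7/13)=0.5357>−1
Confirm numerically:
  x=-1.032: |R|=0.54147 <1
  x=-0.919: |R|=0.53576 <1
  x=-0.822: |R|=0.54183 <1
  x=-2.389: |R|=1.68417 >1
  x=-2.372: |R|=1.65759 >1
  x=-2.160: |R|=1.35225 >1
Interval (-1.8571, 0).

z* = -1.8571.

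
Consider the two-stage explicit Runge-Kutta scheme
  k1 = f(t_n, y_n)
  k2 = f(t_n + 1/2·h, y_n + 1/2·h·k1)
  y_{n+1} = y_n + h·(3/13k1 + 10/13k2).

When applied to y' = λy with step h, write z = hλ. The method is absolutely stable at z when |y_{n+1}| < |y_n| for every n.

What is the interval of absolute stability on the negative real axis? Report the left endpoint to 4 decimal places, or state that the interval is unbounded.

z∈(-2.6000,0).

Set f=λy, z=hλ:
  k1=λy_n ⇒ h·k1=z·y_n;  k2=λ(1+1/2z)y_n ⇒ h·k2=z(1+1/2z)y_n
  y_{n+1}/y_n = 1 + 3/13z + 10/13z(1+1/2z) = 1 + z + 5/13z²
  R(z) = 1 + z + 5/13z².

Boundary: |R(x)|=1, x<0.
x=-0.71: |R|=0.4839
R=1: x+5/13x²=0 ⇒ x=−13/5=-2.6000; min R=1−1/(4·5/13)=0.3500>−1
Confirm numerically:
  x=-2.372: |R|=0.79199 <1
  x=-1.954: |R|=0.51451 <1
  x=-1.422: |R|=0.35572 <1
  x=-1.102: |R|=0.36508 <1
  x=-3.097: |R|=1.59200 >1
  x=-2.709: |R|=1.11357 >1
Stable set (-2.6000, 0).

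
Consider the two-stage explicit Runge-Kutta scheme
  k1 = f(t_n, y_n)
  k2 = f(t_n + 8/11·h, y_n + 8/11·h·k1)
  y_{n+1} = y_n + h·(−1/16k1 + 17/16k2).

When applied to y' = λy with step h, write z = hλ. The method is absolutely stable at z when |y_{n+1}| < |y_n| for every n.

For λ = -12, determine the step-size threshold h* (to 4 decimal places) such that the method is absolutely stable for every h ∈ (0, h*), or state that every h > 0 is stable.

(-1.2941,0); λ=-12 ⇒ h* = (22/17)/12 = 0.1078.

Test eqn y'=λy, z=hλ:
  k1=λy_n ⇒ h·k1=z·y_n;  k2=λ(1+8/11z)y_n ⇒ h·k2=z(1+8/11z)y_n
  y_{n+1}/y_n = 1 − 1/16z + 17/16z(1+8/11z) = 1 + z + 17/22z²
  ⇒ R(z) = 1 + z + 17/22z².

Need |R(x)|<1, x<0.
x=-0.7: |R|=0.6786
R=1: x+17/22x²=0 ⇒ x=−22/17=-1.2941; min R=1−1/(4·17/22)=0.6765>−1
Confirm numerically:
  x=-1.136: |R|=0.86120 <1
  x=-1.022: |R|=0.78510 <1
  x=-0.560: |R|=0.68233 <1
  x=-1.744: |R|=1.60628 >1
  x=-1.609: |R|=1.39150 >1
Stable set (-1.2941, 0).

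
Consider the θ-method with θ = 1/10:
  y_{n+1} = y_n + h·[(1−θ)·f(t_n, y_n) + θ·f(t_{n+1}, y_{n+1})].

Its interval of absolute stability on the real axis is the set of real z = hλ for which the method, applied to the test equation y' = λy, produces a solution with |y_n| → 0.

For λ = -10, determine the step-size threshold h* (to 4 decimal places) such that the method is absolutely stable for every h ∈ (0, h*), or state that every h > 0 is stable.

On y'=λy, z=hλ:
  y_{n+1} = y_n + z·[9/10·y_n + 1/10·y_{n+1}] ⇒ (1 − 1/10z)y_{n+1} = (1 + 9/10z)y_n
  ⇒ R(z) = (1 + 9/10z)/(1 − 1/10z).

Boundary: |R(x)|=1, x<0.
x=-0.93: |R|=0.1491
R=−1: 1+9/10x = −1+1/10x ⇒ -4/5x=2 ⇒ x=2/(-4/5)=-2.5000
Confirm numerically:
  x=-2.248: |R|=0.83540 <1
  x=-1.717: |R|=0.46539 <1
  x=-1.089: |R|=0.01795 <1
  x=-3.082: |R|=1.35591 >1
  x=-2.559: |R|=1.03758 >1
Interval (-2.5000, 0).

(-2.5000,0); λ=-10 ⇒ h* = (5/2)/10 = 0.2500.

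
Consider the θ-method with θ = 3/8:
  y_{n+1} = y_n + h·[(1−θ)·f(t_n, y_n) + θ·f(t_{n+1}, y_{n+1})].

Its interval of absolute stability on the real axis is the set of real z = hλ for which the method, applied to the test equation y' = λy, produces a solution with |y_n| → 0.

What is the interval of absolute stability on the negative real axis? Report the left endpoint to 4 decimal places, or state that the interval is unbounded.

Set f=λy, z=hλ:
  y_{n+1} = y_n + z·[5/8·y_n + 3/8·y_{n+1}] ⇒ (1 − 3/8z)y_{n+1} = (1 + 5/8z)y_n
  ⇒ R(z) = (1 + 5/8z)/(1 − 3/8z).

Boundary: |R(x)|=1, x<0.
x=-1.37: |R|=0.0950
R=−1: 1+5/8x = −1+3/8x ⇒ -1/4x=2 ⇒ x=2/(-1/4)=-8.0000
Confirm numerically:
  x=-7.424: |R|=0.96195 <1
  x=-7.288: |R|=0.95232 <1
  x=-6.326: |R|=0.87590 <1
  x=-5.398: |R|=0.78491 <1
  x=-8.522: |R|=1.03110 >1
  x=-8.265: |R|=1.01616 >1
Interval (-8.0000, 0).

(-8.0000, 0).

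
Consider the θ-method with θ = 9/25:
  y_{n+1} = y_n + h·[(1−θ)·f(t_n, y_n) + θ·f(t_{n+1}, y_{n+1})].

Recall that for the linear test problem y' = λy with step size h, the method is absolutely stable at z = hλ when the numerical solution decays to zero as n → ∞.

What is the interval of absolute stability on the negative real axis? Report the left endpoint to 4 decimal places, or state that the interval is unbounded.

(-7.1429, 0).

On y'=λy, z=hλ:
  y_{n+1} = y_n + z·[16/25·y_n + 9/25·y_{n+1}] ⇒ (1 − 9/25z)y_{n+1} = (1 + 16/25z)y_n
  so R(z) = (1 + 16/25z)/(1 − 9/25z).

Solve |R(x)|<1 on ℝ⁻.
x=-0.72: |R|=0.4282
R=−1: 1+16/25x = −1+9/25x ⇒ -7/25x=2 ⇒ x=2/(-7/25)=-7.1429
Confirm numerically:
  x=-4.658: |R|=0.74009 <1
  x=-3.730: |R|=0.59211 <1
  x=-3.514: |R|=0.55141 <1
  x=-2.867: |R|=0.41084 <1
  x=-7.540: |R|=1.02994 >1
  x=-7.343: |R|=1.01538 >1
  x=-7.289: |R|=1.01129 >1
So |R|<1 on (-7.1429, 0).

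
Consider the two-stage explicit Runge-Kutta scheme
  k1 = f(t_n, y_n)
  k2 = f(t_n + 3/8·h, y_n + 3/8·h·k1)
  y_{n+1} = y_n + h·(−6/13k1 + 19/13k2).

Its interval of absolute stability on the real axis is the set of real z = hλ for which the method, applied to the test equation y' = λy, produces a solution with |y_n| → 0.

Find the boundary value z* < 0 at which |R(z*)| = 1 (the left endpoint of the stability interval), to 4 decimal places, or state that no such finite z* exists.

z* = -1.8246.

With y'=λy (z=hλ):
  k1=λy_n ⇒ h·k1=z·y_n;  k2=λ(1+3/8z)y_n ⇒ h·k2=z(1+3/8z)y_n
  y_{n+1}/y_n = 1 − 6/13z + 19/13z(1+3/8z) = 1 + z + 57/104z²
  ⇒ R(z) = 1 + z + 57/104z².

Find x<0 with |R(x)|<1.
x=-1.18: |R|=0.5831
R=1: x+57/104x²=0 ⇒ x=−104/57=-1.8246; min R=1−1/(4·57/104)=0.5439>−1
Confirm numerically:
  x=-1.778: |R|=0.95463 <1
  x=-1.628: |R|=0.82461 <1
  x=-1.347: |R|=0.64744 <1
  x=-1.344: |R|=0.64601 <1
  x=-2.261: |R|=1.54084 >1
  x=-2.216: |R|=1.47542 >1
  x=-1.947: |R|=1.13065 >1
So |R|<1 on (-1.8246, 0).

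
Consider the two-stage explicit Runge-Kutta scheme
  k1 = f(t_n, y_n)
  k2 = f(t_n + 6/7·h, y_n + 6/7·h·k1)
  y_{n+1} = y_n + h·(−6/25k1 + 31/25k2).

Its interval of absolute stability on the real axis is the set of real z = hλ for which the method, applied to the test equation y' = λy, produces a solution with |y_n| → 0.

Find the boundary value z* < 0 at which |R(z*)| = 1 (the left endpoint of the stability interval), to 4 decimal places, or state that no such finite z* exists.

Set f=λy, z=hλ:
  k1=λy_n ⇒ h·k1=z·y_n;  k2=λ(1+6/7z)y_n ⇒ h·k2=z(1+6/7z)y_n
  y_{n+1}/y_n = 1 − 6/25z + 31/25z(1+6/7z) = 1 + z + 186/175z²
  ⇒ R(z) = 1 + z + 186/175z².

Solve |R(x)|<1 on ℝ⁻.
x=-1.23: |R|=1.3780
R=1: x+186/175x²=0 ⇒ x=−175/186=-0.9409; min R=1−1/(4·186/175)=0.7648>−1
Confirm numerically:
  x=-0.699: |R|=0.82031 <1
  x=-0.672: |R|=0.80797 <1
  x=-0.531: |R|=0.76868 <1
  x=-0.444: |R|=0.76553 <1
  x=-1.518: |R|=1.93117 >1
  x=-1.381: |R|=1.64604 >1
  x=-1.171: |R|=1.28643 >1
So |R|<1 on (-0.9409, 0).

left endpoint -0.9409.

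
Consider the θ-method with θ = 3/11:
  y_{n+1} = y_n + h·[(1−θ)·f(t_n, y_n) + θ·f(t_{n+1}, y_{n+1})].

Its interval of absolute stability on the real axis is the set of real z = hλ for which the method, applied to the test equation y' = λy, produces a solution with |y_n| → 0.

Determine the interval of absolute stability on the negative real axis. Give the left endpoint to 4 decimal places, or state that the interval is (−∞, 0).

(-4.4000, 0).

Set f=λy, z=hλ:
  y_{n+1} = y_n + z·[8/11·y_n + 3/11·y_{n+1}] ⇒ (1 − 3/11z)y_{n+1} = (1 + 8/11z)y_n
  ⇒ R(z) = (1 + 8/11z)/(1 − 3/11z).

Need |R(x)|<1, x<0.
x=-1.59: |R|=0.1091
R=−1: 1+8/11x = −1+3/11x ⇒ -5/11x=2 ⇒ x=2/(-5/11)=-4.4000
Confirm numerically:
  x=-3.372: |R|=0.75658 <1
  x=-3.306: |R|=0.73850 <1
  x=-2.440: |R|=0.46507 <1
  x=-2.273: |R|=0.40317 <1
  x=-4.719: |R|=1.06340 >1
  x=-4.501: |R|=1.02061 >1
Interval (-4.4000, 0).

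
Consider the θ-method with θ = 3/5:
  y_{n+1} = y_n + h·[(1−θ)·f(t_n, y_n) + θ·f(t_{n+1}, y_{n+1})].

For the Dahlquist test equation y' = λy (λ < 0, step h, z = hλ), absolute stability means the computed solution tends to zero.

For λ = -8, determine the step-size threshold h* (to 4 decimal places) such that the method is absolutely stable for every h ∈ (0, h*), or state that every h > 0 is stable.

interval (−∞, 0). Any h>0 works for λ=-8.

Test eqn y'=λy, z=hλ:
  y_{n+1} = y_n + z·[2/5·y_n + 3/5·y_{n+1}] ⇒ (1 − 3/5z)y_{n+1} = (1 + 2/5z)y_n
  R(z) = (1 + 2/5z)/(1 − 3/5z).

Need |R(x)|<1, x<0.
x=-0.87: |R|=0.4284
x=-2: |R|=0.0909
x=-10: |R|=0.4286
x=-100: |R|=0.6393
θ=3/5≥1/2 ⇒ |1+2/5x|<|1−3/5x| ∀x<0 ⇒ unbounded interval.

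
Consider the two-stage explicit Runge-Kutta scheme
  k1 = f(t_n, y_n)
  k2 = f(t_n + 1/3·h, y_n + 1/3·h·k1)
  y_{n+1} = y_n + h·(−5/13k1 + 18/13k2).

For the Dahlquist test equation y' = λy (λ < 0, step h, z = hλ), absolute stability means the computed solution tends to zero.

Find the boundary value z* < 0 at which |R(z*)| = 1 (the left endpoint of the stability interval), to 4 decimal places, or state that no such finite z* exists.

With y'=λy (z=hλ):
  k1=λy_n ⇒ h·k1=z·y_n;  k2=λ(1+1/3z)y_n ⇒ h·k2=z(1+1/3z)y_n
  y_{n+1}/y_n = 1 − 5/13z + 18/13z(1+1/3z) = 1 + z + 6/13z²
  R(z) = 1 + z + 6/13z².

Boundary: |R(x)|=1, x<0.
x=-1.02: |R|=0.4602
R=1: x+6/13x²=0 ⇒ x=−13/6=-2.1667; min R=1−1/(4·6/13)=0.4583>−1
Confirm numerically:
  x=-1.917: |R|=0.77910 <1
  x=-1.756: |R|=0.66717 <1
  x=-1.178: |R|=0.46247 <1
  x=-0.954: |R|=0.46605 <1
  x=-2.462: |R|=1.33559 >1
  x=-2.416: |R|=1.27803 >1
Interval (-2.1667, 0).

left endpoint -2.1667.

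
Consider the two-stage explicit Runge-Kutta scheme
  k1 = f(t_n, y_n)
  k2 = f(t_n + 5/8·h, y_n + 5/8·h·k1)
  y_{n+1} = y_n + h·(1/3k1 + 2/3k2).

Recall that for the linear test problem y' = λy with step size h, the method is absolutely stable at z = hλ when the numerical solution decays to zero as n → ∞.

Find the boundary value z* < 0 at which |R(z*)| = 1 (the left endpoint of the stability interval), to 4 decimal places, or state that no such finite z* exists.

left endpoint -2.4000.

On y'=λy, z=hλ:
  k1=λy_n ⇒ h·k1=z·y_n;  k2=λ(1+5/8z)y_n ⇒ h·k2=z(1+5/8z)y_n
  y_{n+1}/y_n = 1 + 1/3z + 2/3z(1+5/8z) = 1 + z + 5/12z²
  R(z) = 1 + z + 5/12z².

Find x<0 with |R(x)|<1.
x=-1.02: |R|=0.4135
R=1: x+5/12x²=0 ⇒ x=−12/5=-2.4000; min R=1−1/(4·5/12)=0.4000>−1
Confirm numerically:
  x=-2.347: |R|=0.94817 <1
  x=-1.636: |R|=0.47921 <1
  x=-1.186: |R|=0.40008 <1
  x=-1.085: |R|=0.40551 <1
  x=-2.937: |R|=1.65715 >1
  x=-2.680: |R|=1.31267 >1
Stable set (-2.4000, 0).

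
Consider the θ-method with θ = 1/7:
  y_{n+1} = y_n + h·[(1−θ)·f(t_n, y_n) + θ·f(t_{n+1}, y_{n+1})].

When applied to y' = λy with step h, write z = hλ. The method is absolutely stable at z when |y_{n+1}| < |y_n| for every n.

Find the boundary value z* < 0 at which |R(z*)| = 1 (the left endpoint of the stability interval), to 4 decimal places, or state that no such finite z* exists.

z* = -2.8000.

Set f=λy, z=hλ:
  y_{n+1} = y_n + z·[6/7·y_n + 1/7·y_{n+1}] ⇒ (1 − 1/7z)y_{n+1} = (1 + 6/7z)y_n
  so R(z) = (1 + 6/7z)/(1 − 1/7z).

Solve |R(x)|<1 on ℝ⁻.
x=-1.04: |R|=0.0945
R=−1: 1+6/7x = −1+1/7x ⇒ -5/7x=2 ⇒ x=2/(-5/7)=-2.8000
Confirm numerically:
  x=-2.707: |R|=0.95210 <1
  x=-2.002: |R|=0.55677 <1
  x=-1.802: |R|=0.43308 <1
  x=-1.542: |R|=0.26364 <1
  x=-3.322: |R|=1.25286 >1
  x=-3.015: |R|=1.10734 >1
  x=-2.855: |R|=1.02790 >1
Stable set (-2.8000, 0).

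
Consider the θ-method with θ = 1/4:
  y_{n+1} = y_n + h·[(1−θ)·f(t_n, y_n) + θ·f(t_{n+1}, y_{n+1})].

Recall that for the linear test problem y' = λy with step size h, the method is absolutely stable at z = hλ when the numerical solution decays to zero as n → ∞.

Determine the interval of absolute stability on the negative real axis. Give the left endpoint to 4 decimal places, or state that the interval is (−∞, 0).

Set f=λy, z=hλ:
  y_{n+1} = y_n + z·[3/4·y_n + 1/4·y_{n+1}] ⇒ (1 − 1/4z)y_{n+1} = (1 + 3/4z)y_n
  ⇒ R(z) = (1 + 3/4z)/(1 − 1/4z).

Find x<0 with |R(x)|<1.
x=-1.3: |R|=0.0189
R=−1: 1+3/4x = −1+1/4x ⇒ -1/2x=2 ⇒ x=2/(-1/2)=-4.0000
Confirm numerically:
  x=-3.921: |R|=0.98005 <1
  x=-3.676: |R|=0.91558 <1
  x=-3.510: |R|=0.86951 <1
  x=-2.802: |R|=0.64775 <1
  x=-4.451: |R|=1.10673 >1
  x=-4.148: |R|=1.03633 >1
Interval (-4.0000, 0).

(-4.0000, 0).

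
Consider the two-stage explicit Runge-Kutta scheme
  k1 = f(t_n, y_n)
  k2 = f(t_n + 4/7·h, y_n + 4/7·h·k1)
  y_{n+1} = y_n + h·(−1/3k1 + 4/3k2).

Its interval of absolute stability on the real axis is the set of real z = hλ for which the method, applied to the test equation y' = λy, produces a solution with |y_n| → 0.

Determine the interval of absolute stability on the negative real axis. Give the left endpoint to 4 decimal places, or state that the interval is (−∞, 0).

Set f=λy, z=hλ:
  k1=λy_n ⇒ h·k1=z·y_n;  k2=λ(1+4/7z)y_n ⇒ h·k2=z(1+4/7z)y_n
  y_{n+1}/y_n = 1 − 1/3z + 4/3z(1+4/7z) = 1 + z + 16/21z²
  ⇒ R(z) = 1 + z + 16/21z².

Boundary: |R(x)|=1, x<0.
x=-1.15: |R|=0.8576
R=1: x+16/21x²=0 ⇒ x=−21/16=-1.3125; min R=1−1/(4·16/21)=0.6719>−1
Confirm numerically:
  x=-0.987: |R|=0.75522 <1
  x=-0.663: |R|=0.67191 <1
  x=-0.526: |R|=0.68480 <1
  x=-1.759: |R|=1.59840 >1
  x=-1.584: |R|=1.32766 >1
  x=-1.369: |R|=1.05893 >1
So |R|<1 on (-1.3125, 0).

z∈(-1.3125,0).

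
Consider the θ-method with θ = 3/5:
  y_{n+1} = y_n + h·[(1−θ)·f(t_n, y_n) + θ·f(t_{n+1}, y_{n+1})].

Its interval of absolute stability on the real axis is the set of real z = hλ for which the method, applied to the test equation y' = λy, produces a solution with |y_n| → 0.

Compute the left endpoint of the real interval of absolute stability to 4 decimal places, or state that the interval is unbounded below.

On y'=λy, z=hλ:
  y_{n+1} = y_n + z·[2/5·y_n + 3/5·y_{n+1}] ⇒ (1 − 3/5z)y_{n+1} = (1 + 2/5z)y_n
  so R(z) = (1 + 2/5z)/(1 − 3/5z).

Find x<0 with |R(x)|<1.
x=-0.48: |R|=0.6273
x=-2: |R|=0.0909
x=-10: |R|=0.4286
x=-100: |R|=0.6393
θ=3/5≥1/2 ⇒ |1+2/5x|<|1−3/5x| ∀x<0 ⇒ interval (−∞,0).

unbounded; (−∞, 0).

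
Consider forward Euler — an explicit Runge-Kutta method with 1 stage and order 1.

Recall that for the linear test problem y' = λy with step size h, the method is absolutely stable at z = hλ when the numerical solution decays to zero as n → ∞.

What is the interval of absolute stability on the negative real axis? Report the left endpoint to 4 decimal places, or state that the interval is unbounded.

With y'=λy (z=hλ):
  order 1, 1-stage ⇒ R(z)=1+z
  (e.g. R(-1.2)=-0.20000, |R|=0.20000)

Need |R(x)|<1, x<0.
x=-1.2: |R|=0.2000
|R(-2.29)|=1.2900 |R(-2.07)|=1.0700 |R(-1)|=0.0000
Bisect:
  x_lo=-2.6465 |R|=1.6465  x_hi=-0.3279 |R|=0.6721
  mid=-1.48719 |R|=0.48719 →hi
  mid=-2.06684 |R|=1.06684 →lo
  mid=-1.77701 |R|=0.77701 →hi
  mid=-1.92193 |R|=0.92193 →hi
  mid=-1.99438 |R|=0.99438 →hi
  mid=-2.03061 |R|=1.03061 →lo
  mid=-2.01250 |R|=1.01250 →lo
  mid=-2.00344 |R|=1.00344 →lo
  mid=-1.99891 |R|=0.99891 →hi
  mid=-2.00118 |R|=1.00118 →lo
  ...
  [-2.00004,-1.99990] ⇒ x*=-2.0000
So |R|<1 on (-2.0000, 0).

(-2.0000, 0).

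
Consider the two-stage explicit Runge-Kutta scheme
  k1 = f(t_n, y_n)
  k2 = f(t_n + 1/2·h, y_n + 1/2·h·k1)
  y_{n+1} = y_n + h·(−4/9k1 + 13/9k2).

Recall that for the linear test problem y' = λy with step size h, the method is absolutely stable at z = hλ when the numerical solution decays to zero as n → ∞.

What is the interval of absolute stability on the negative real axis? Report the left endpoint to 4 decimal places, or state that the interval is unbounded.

Set f=λy, z=hλ:
  k1=λy_n ⇒ h·k1=z·y_n;  k2=λ(1+1/2z)y_n ⇒ h·k2=z(1+1/2z)y_n
  y_{n+1}/y_n = 1 − 4/9z + 13/9z(1+1/2z) = 1 + z + 13/18z²
  Hence R(z) = 1 + z + 13/18z².

Solve |R(x)|<1 on ℝ⁻.
x=-1.62: |R|=1.2754
R=1: x+13/18x²=0 ⇒ x=−18/13=-1.3846; min R=1−1/(4·13/18)=0.6538>−1
Confirm numerically:
  x=-1.170: |R|=0.81865 <1
  x=-0.838: |R|=0.66918 <1
  x=-0.749: |R|=0.65617 <1
  x=-0.654: |R|=0.65491 <1
  x=-1.655: |R|=1.32318 >1
  x=-1.583: |R|=1.22681 >1
Stable set (-1.3846, 0).

(-1.3846, 0).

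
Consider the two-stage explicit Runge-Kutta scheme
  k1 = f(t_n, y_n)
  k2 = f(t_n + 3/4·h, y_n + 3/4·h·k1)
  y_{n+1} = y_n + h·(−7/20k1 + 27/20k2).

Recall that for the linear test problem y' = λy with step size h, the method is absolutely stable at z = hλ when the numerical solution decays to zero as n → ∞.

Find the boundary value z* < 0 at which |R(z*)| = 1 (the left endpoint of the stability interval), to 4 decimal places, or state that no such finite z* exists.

Set f=λy, z=hλ:
  k1=λy_n ⇒ h·k1=z·y_n;  k2=λ(1+3/4z)y_n ⇒ h·k2=z(1+3/4z)y_n
  y_{n+1}/y_n = 1 − 7/20z + 27/20z(1+3/4z) = 1 + z + 81/80z²
  ⇒ R(z) = 1 + z + 81/80z².

Need |R(x)|<1, x<0.
x=-1.15: |R|=1.1890
R=1: x+81/80x²=0 ⇒ x=−80/81=-0.9877; min R=1−1/(4·81/80)=0.7531>−1
Confirm numerically:
  x=-0.952: |R|=0.96563 <1
  x=-0.882: |R|=0.90565 <1
  x=-0.442: |R|=0.75581 <1
  x=-1.389: |R|=1.56444 >1
  x=-1.216: |R|=1.28114 >1
  x=-1.156: |R|=1.19704 >1
Interval (-0.9877, 0).

z* = -0.9877.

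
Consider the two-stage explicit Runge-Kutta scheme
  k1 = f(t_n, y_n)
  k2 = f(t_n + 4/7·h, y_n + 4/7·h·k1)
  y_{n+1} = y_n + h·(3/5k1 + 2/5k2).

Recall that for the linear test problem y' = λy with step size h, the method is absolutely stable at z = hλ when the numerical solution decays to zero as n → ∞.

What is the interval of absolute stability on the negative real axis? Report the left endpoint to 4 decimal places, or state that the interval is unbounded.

With y'=λy (z=hλ):
  k1=λy_n ⇒ h·k1=z·y_n;  k2=λ(1+4/7z)y_n ⇒ h·k2=z(1+4/7z)y_n
  y_{n+1}/y_n = 1 + 3/5z + 2/5z(1+4/7z) = 1 + z + 8/35z²
  R(z) = 1 + z + 8/35z².

Boundary: |R(x)|=1, x<0.
x=-1.19: |R|=0.1337
R=1: x+8/35x²=0 ⇒ x=−35/8=-4.3750; min R=1−1/(4·8/35)=-0.0938>−1
Confirm numerically:
  x=-3.200: |R|=0.14057 <1
  x=-2.160: |R|=0.09358 <1
  x=-1.924: |R|=0.07788 <1
  x=-4.805: |R|=1.47226 >1
  x=-4.661: |R|=1.30470 >1
  x=-4.557: |R|=1.18957 >1
Stable set (-4.3750, 0).

z∈(-4.3750,0).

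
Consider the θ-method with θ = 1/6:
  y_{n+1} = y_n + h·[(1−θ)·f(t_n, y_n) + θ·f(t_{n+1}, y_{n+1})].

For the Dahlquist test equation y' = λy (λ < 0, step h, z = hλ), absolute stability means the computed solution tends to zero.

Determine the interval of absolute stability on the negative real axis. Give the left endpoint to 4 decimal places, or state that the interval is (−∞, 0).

On y'=λy, z=hλ:
  y_{n+1} = y_n + z·[5/6·y_n + 1/6·y_{n+1}] ⇒ (1 − 1/6z)y_{n+1} = (1 + 5/6z)y_n
  R(z) = (1 + 5/6z)/(1 − 1/6z).

Find x<0 with |R(x)|<1.
x=-1.41: |R|=0.1417
R=−1: 1+5/6x = −1+1/6x ⇒ -2/3x=2 ⇒ x=2/(-2/3)=-3.0000
Confirm numerically:
  x=-2.760: |R|=0.89041 <1
  x=-1.956: |R|=0.47511 <1
  x=-1.680: |R|=0.31250 <1
  x=-1.376: |R|=0.11931 <1
  x=-3.330: |R|=1.14148 >1
  x=-3.160: |R|=1.06987 >1
  x=-3.148: |R|=1.06471 >1
Interval (-3.0000, 0).

z∈(-3.0000,0).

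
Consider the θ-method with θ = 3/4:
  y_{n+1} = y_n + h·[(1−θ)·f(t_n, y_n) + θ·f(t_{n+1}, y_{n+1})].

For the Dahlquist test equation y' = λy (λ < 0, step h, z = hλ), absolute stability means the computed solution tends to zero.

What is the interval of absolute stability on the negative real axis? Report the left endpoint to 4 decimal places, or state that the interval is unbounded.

(−∞, 0) — no finite endpoint.

With y'=λy (z=hλ):
  y_{n+1} = y_n + z·[1/4·y_n + 3/4·y_{n+1}] ⇒ (1 − 3/4z)y_{n+1} = (1 + 1/4z)y_n
  so R(z) = (1 + 1/4z)/(1 − 3/4z).

Solve |R(x)|<1 on ℝ⁻.
x=-0.74: |R|=0.5241
x=-2: |R|=0.2000
x=-10: |R|=0.1765
x=-100: |R|=0.3158
θ=3/4≥1/2 ⇒ |1+1/4x|<|1−3/4x| ∀x<0 ⇒ unbounded interval.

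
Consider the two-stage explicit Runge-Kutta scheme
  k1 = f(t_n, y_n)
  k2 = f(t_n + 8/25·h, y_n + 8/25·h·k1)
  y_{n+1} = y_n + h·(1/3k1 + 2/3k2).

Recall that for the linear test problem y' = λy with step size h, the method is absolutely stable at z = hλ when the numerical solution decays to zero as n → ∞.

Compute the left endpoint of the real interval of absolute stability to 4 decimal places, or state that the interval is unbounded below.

z* = -4.6875.

Test eqn y'=λy, z=hλ:
  k1=λy_n ⇒ h·k1=z·y_n;  k2=λ(1+8/25z)y_n ⇒ h·k2=z(1+8/25z)y_n
  y_{n+1}/y_n = 1 + 1/3z + 2/3z(1+8/25z) = 1 + z + 16/75z²
  ⇒ R(z) = 1 + z + 16/75z².

Find x<0 with |R(x)|<1.
x=-1.29: |R|=0.0650
R=1: x+16/75x²=0 ⇒ x=−75/16=-4.6875; min R=1−1/(4·16/75)=-0.1719>−1
Confirm numerically:
  x=-4.658: |R|=0.97069 <1
  x=-3.877: |R|=0.32964 <1
  x=-3.817: |R|=0.29116 <1
  x=-5.095: |R|=1.44293 >1
  x=-4.860: |R|=1.17885 >1
Stable set (-4.6875, 0).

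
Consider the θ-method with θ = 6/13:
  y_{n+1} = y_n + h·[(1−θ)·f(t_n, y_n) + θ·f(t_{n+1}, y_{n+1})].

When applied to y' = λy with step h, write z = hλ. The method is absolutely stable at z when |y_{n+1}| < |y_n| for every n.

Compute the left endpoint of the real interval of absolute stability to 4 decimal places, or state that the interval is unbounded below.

Test eqn y'=λy, z=hλ:
  y_{n+1} = y_n + z·[7/13·y_n + 6/13·y_{n+1}] ⇒ (1 − 6/13z)y_{n+1} = (1 + 7/13z)y_n
  Hence R(z) = (1 + 7/13z)/(1 − 6/13z).

Solve |R(x)|<1 on ℝ⁻.
x=-0.79: |R|=0.4211
R=−1: 1+7/13x = −1+6/13x ⇒ -1/13x=2 ⇒ x=2/(-1/13)=-26.0000
Confirm numerically:
  x=-17.834: |R|=0.93195 <1
  x=-13.824: |R|=0.87309 <1
  x=-13.253: |R|=0.86222 <1
  x=-26.273: |R|=1.00160 >1
  x=-26.199: |R|=1.00117 >1
  x=-26.193: |R|=1.00113 >1
So |R|<1 on (-26.0000, 0).

z* = -26.0000.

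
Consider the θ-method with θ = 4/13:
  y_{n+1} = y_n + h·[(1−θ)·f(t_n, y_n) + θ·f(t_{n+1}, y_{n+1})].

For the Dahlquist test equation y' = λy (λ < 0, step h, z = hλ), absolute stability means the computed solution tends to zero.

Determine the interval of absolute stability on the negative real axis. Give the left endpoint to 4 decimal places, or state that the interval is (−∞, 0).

With y'=λy (z=hλ):
  y_{n+1} = y_n + z·[9/13·y_n + 4/13·y_{n+1}] ⇒ (1 − 4/13z)y_{n+1} = (1 + 9/13z)y_n
  R(z) = (1 + 9/13z)/(1 − 4/13z).

Need |R(x)|<1, x<0.
x=-0.55: |R|=0.5296
R=−1: 1+9/13x = −1+4/13x ⇒ -5/13x=2 ⇒ x=2/(-5/13)=-5.2000
Confirm numerically:
  x=-4.831: |R|=0.94292 <1
  x=-4.100: |R|=0.81293 <1
  x=-3.905: |R|=0.77376 <1
  x=-5.428: |R|=1.03284 >1
  x=-5.263: |R|=1.00925 >1
So |R|<1 on (-5.2000, 0).

(-5.2000, 0).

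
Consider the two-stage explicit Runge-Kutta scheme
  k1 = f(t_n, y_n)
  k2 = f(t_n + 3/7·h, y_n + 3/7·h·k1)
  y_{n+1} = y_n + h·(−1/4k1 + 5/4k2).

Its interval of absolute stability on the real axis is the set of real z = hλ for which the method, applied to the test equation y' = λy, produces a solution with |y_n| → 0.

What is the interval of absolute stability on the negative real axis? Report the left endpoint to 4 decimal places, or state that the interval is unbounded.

(-1.8667, 0).

Test eqn y'=λy, z=hλ:
  k1=λy_n ⇒ h·k1=z·y_n;  k2=λ(1+3/7z)y_n ⇒ h·k2=z(1+3/7z)y_n
  y_{n+1}/y_n = 1 − 1/4z + 5/4z(1+3/7z) = 1 + z + 15/28z²
  R(z) = 1 + z + 15/28z².

Find x<0 with |R(x)|<1.
x=-0.42: |R|=0.6745
R=1: x+15/28x²=0 ⇒ x=−28/15=-1.8667; min R=1−1/(4·15/28)=0.5333>−1
Confirm numerically:
  x=-1.584: |R|=0.76014 <1
  x=-1.462: |R|=0.68306 <1
  x=-1.267: |R|=0.59298 <1
  x=-2.157: |R|=1.33549 >1
  x=-2.121: |R|=1.28899 >1
So |R|<1 on (-1.8667, 0).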